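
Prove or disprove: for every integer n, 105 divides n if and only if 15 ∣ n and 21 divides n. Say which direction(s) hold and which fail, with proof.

Both directions hold; the statement is true.

[⇒] If 105 ∣ n, write n = 105q. Since 105 = 7·15, n = 15·(7q), so 15 ∣ n; and since 105 = 5·21, n = 21·(5q), so 21 ∣ n.

[⇐] Suppose 15 ∣ n and 21 ∣ n. Any common multiple of 15 and 21 is a multiple of their lcm; here lcm(15, 21) = 15·21/gcd(15, 21) = 315/3 = 105, so 105 ∣ n.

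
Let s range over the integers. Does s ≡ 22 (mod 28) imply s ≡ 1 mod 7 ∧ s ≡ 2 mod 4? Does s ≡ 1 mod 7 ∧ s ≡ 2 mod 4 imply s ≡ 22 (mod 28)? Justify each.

The biconditional holds.

[⇒] Suppose s ≡ 22 (mod 28); write s = 28j + 22. Since 7 ∣ 28, reducing mod 7 gives s ≡ 22 ≡ 1 (mod 7); since 4 ∣ 28, reducing mod 4 gives s ≡ 22 ≡ 2 (mod 4).

[⇐] Conversely, if s ≡ 1 (mod 7) and s ≡ 2 (mod 4), then by the Chinese remainder theorem s ≡ 22 (mod 28). This is exactly s ≡ 22 (mod 28).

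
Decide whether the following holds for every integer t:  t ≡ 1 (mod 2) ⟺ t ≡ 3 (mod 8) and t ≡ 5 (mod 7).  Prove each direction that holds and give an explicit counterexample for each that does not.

Converse. If t ≡ 3 (mod 8) and t ≡ 5 (mod 7), then by the Chinese remainder theorem t ≡ 19 (mod 56). Since 19 ≡ 1 (mod 2) and 2 ∣ 56, we get t ≡ 1 (mod 2).

Forward direction. This fails: t = 1 gives 1 ≡ 1 (mod 2) but 1 ≡ 1 (mod 8), so the conjunction on the right does not hold.

Only the converse holds.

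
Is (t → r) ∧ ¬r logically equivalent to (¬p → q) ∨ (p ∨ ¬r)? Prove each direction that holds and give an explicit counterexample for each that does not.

Only the forward implication holds.

Forward direction. Assume the antecedent. If q is true, (¬p → q) ∨ (p ∨ ¬r) reduces to true regardless of the other variables. If q is false, the antecedent forces (t = F, q = F, r = F, p = F) or (t = F, q = F, r = F, p = T), and (¬p → q) ∨ (p ∨ ¬r) holds there. Either way (¬p → q) ∨ (p ∨ ¬r) holds.

Converse. This fails. Under t = T, q = F, r = F, p = F, the left side is false but the right side is true.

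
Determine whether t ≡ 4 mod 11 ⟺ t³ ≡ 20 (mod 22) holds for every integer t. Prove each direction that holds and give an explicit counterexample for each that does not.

(⇒) fails; (⇐) holds.

Forward direction. This fails: take t = 15. Then 15 ≡ 4 (mod 11), but 15³ = 3375 ≡ 9 (mod 22), not 20.

Converse. The residues r modulo 22 with r³ ≡ 20 (mod 22) are exactly {4}, and each is ≡ 4 (mod 11).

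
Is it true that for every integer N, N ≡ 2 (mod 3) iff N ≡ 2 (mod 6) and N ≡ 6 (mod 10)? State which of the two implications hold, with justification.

(⇒) fails; (⇐) holds.

(⇒) This fails: N = 2 gives 2 ≡ 2 (mod 3) but 2 ≡ 2 (mod 10), so the conjunction on the right does not hold.

(⇐) Conversely, if N ≡ 2 (mod 6) and N ≡ 6 (mod 10), then by the Chinese remainder theorem N ≡ 26 (mod 30). Since 26 ≡ 2 (mod 3) and 3 ∣ 30, we get N ≡ 2 (mod 3).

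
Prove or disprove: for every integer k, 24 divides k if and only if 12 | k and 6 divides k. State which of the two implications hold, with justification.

(⇒) holds; (⇐) fails.

(⇒) If 24 ∣ k, write k = 24q. Since 24 = 2·12, k = 12·(2q), so 12 ∣ k; and since 24 = 4·6, k = 6·(4q), so 6 ∣ k.

(⇐) This fails: take k = 12. Both 12 ∣ 12 and 6 ∣ 12, yet 12 is not a multiple of 24 (since 12 = 0·24 + 12), so 24 ∤ 12.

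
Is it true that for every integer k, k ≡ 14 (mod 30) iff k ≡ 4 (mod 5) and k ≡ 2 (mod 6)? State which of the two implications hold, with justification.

Both directions hold; the statement is true.

Forward direction. Suppose k ≡ 14 (mod 30); write k = 30j + 14. Since 5 ∣ 30, reducing mod 5 gives k ≡ 14 ≡ 4 (mod 5); since 6 ∣ 30, reducing mod 6 gives k ≡ 14 ≡ 2 (mod 6).

Converse. If k ≡ 4 (mod 5) and k ≡ 2 (mod 6), then by the Chinese remainder theorem k ≡ 14 (mod 30). This is exactly k ≡ 14 (mod 30).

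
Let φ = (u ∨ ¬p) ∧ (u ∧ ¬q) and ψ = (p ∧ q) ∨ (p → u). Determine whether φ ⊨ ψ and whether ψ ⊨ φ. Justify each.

Forward direction. Assume the antecedent. If p is true, the antecedent forces (p = T, q = F, u = T), and (p ∧ q) ∨ (p → u) holds there. If p is false, (p ∧ q) ∨ (p → u) reduces to true regardless of the other variables. Either way (p ∧ q) ∨ (p → u) holds.

Converse. This fails. Under p = F, q = F, u = F, the left side is false but the right side is true.

Only the forward implication holds.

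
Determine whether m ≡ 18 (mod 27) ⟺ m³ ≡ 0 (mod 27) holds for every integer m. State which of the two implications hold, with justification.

[⇐] This fails: take m = 0. Then 0³ = 0 ≡ 0 (mod 27), yet 0 ≡ 0 (mod 27), not 18.

[⇒] Suppose m ≡ 18 (mod 27). Write m = 27j + 18. Then (27j + 18)³ = 19683j³ + 39366j² + 26244j + 5832 = 27(729j³ + 1458j² + 972j + 216) + 0, so m³ ≡ 0 (mod 27).

Only the forward direction holds.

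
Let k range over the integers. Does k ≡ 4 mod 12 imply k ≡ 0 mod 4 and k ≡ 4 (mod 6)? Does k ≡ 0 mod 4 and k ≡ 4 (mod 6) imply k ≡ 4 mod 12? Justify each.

Equivalent; both directions hold.

(⟹) Suppose k ≡ 4 (mod 12); write k = 12j + 4. Since 4 ∣ 12, reducing mod 4 gives k ≡ 4 ≡ 0 (mod 4); since 6 ∣ 12, reducing mod 6 gives k ≡ 4 (mod 6).

(⟸) Conversely, if k ≡ 0 (mod 4) and k ≡ 4 (mod 6), then by the Chinese remainder theorem k ≡ 4 (mod 12). This is exactly k ≡ 4 (mod 12).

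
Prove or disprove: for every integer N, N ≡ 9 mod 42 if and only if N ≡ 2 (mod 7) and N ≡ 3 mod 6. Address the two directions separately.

(⟹) Suppose N ≡ 9 (mod 42); write N = 42j + 9. Since 7 ∣ 42, reducing mod 7 gives N ≡ 9 ≡ 2 (mod 7); since 6 ∣ 42, reducing mod 6 gives N ≡ 9 ≡ 3 (mod 6).

(⟸) Conversely, if N ≡ 2 (mod 7) and N ≡ 3 (mod 6), then by the Chinese remainder theorem N ≡ 9 (mod 42). This is exactly N ≡ 9 (mod 42).

The biconditional holds.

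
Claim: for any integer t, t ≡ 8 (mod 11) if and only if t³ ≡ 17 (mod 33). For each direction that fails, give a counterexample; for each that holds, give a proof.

(→) This fails: take t = 19. Then 19 ≡ 8 (mod 11), but 19³ = 6859 ≡ 28 (mod 33), not 17.

(←) Conversely, the residues r modulo 33 with r³ ≡ 17 (mod 33) are exactly {8}, and each is ≡ 8 (mod 11).

The forward direction fails; the converse holds.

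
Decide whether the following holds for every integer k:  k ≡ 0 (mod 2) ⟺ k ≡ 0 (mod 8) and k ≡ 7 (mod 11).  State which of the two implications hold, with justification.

Only the converse holds.

Converse. If k ≡ 0 (mod 8) and k ≡ 7 (mod 11), then by the Chinese remainder theorem k ≡ 40 (mod 88). Since 40 ≡ 0 (mod 2) and 2 ∣ 88, we get k ≡ 0 (mod 2).

Forward direction. This fails: k = 0 gives 0 ≡ 0 (mod 2) but 0 ≡ 0 (mod 11), so the conjunction on the right does not hold.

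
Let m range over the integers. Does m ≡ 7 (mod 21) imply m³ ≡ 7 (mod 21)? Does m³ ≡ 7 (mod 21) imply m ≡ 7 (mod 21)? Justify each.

(⟸) Suppose m³ ≡ 7 (mod 21). The only residue r in {0, …, 20} with r³ ≡ 7 (mod 21) is r = 7, so m ≡ 7 (mod 21).

(⟹) Suppose m ≡ 7 (mod 21). Write m = 21j + 7. Then (21j + 7)³ = 9261j³ + 9261j² + 3087j + 343 = 21(441j³ + 441j² + 147j + 16) + 7, so m³ ≡ 7 (mod 21).

Equivalent; both directions hold.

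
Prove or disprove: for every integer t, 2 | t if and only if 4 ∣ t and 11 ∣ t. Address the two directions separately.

(⟹) This fails: take t = 2. Certainly 2 ∣ 2, but 4 ∤ 2.

(⟸) Suppose 4 ∣ t and 11 ∣ t. Any common multiple of 4 and 11 is a multiple of their lcm; here gcd(4, 11) = 1, so lcm(4, 11) = 4·11 = 44, so 44 ∣ t. Since 2 ∣ 44, it follows that 2 ∣ t.

Only the reverse direction holds.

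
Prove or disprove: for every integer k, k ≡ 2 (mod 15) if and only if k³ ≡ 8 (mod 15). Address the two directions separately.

(⟹) Suppose k ≡ 2 (mod 15). Write k = 15j + 2. Then (15j + 2)³ = 3375j³ + 1350j² + 180j + 8 = 15(225j³ + 90j² + 12j) + 8, so k³ ≡ 8 (mod 15).

(⟸) Conversely, suppose k³ ≡ 8 (mod 15). The only residue r in {0, …, 14} with r³ ≡ 8 (mod 15) is r = 2, so k ≡ 2 (mod 15).

Equivalent; both directions hold.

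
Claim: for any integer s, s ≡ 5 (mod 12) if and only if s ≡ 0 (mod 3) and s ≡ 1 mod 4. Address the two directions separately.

Neither direction holds.

(⟹) This fails: s = 5 gives 5 ≡ 5 (mod 12) but 5 ≡ 2 (mod 3), so the conjunction on the right does not hold.

(⟸) This fails: s = 9 satisfies both congruences on the right (9 ≡ 0 mod 3 and 9 ≡ 1 mod 4) yet 9 ≡ 9 (mod 12), not 5.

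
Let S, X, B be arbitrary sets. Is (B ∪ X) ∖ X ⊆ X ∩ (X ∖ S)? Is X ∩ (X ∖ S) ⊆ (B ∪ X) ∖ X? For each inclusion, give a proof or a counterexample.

(⊆) This inclusion fails. Take S = ∅, X = ∅, B = {1}; then 1 ∈ (B ∪ X) ∖ X but 1 ∉ X ∩ (X ∖ S).

(⊇) This inclusion fails. Take S = ∅, X = {1}, B = ∅; then 1 ∈ X ∩ (X ∖ S) but 1 ∉ (B ∪ X) ∖ X.

(⊆) fails and (⊇) fails.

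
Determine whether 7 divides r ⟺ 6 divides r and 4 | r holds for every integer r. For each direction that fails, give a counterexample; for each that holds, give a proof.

(→) This fails: take r = 7. Certainly 7 ∣ 7, but 6 ∤ 7.

(←) This fails: take r = 12. Both 6 ∣ 12 and 4 ∣ 12, yet 12 is not a multiple of 7 (since 12 = 1·7 + 5), so 7 ∤ 12.

Neither implication holds.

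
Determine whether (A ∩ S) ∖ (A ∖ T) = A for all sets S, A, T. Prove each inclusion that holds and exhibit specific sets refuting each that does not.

Only the forward inclusion holds.

(⟸) This inclusion fails. Take S = ∅, A = {1}, T = ∅; then 1 ∈ A but 1 ∉ (A ∩ S) ∖ (A ∖ T).

(⟹) Let x ∈ (A ∩ S) ∖ (A ∖ T). Then x ∈ S ∩ A ∩ T, from which x ∈ A.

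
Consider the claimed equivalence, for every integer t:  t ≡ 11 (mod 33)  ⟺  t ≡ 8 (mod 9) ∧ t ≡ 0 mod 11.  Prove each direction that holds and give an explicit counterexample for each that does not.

The forward direction fails; the converse holds.

(⇐) If t ≡ 8 (mod 9) and t ≡ 0 (mod 11), then by the Chinese remainder theorem t ≡ 44 (mod 99). Since 44 ≡ 11 (mod 33) and 33 ∣ 99, we get t ≡ 11 (mod 33).

(⇒) This fails: t = 11 gives 11 ≡ 11 (mod 33) but 11 ≡ 2 (mod 9), so the conjunction on the right does not hold.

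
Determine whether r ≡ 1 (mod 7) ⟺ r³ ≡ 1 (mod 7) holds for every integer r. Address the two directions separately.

(→) Suppose r ≡ 1 (mod 7). Write r = 7j + 1. Then (7j + 1)³ = 343j³ + 147j² + 21j + 1 = 7(49j³ + 21j² + 3j) + 1, so r³ ≡ 1 (mod 7).

(←) This fails: take r = 2. Then 2³ = 8 ≡ 1 (mod 7), yet 2 ≡ 2 (mod 7), not 1.

Only the forward implication holds.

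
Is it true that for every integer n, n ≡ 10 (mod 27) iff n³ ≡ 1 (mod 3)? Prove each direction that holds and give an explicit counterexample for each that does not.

(⇐) This fails: take n = 1. Then 1³ = 1 ≡ 1 (mod 3), yet 1 ≡ 1 (mod 27), not 10.

(⇒) Suppose n ≡ 10 (mod 27). Then n³ ≡ 10³ = 1000 (mod 27), and since 3 ∣ 27, also n³ ≡ 1 (mod 3).

(⇒) holds; (⇐) fails.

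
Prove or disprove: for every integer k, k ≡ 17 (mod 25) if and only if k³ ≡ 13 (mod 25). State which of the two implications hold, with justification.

(⟹) Suppose k ≡ 17 (mod 25). Write k = 25j + 17. Then (25j + 17)³ = 15625j³ + 31875j² + 21675j + 4913 = 25(625j³ + 1275j² + 867j + 196) + 13, so k³ ≡ 13 (mod 25).

(⟸) Conversely, suppose k³ ≡ 13 (mod 25). The only residue r in {0, …, 24} with r³ ≡ 13 (mod 25) is r = 17, so k ≡ 17 (mod 25).

The biconditional holds.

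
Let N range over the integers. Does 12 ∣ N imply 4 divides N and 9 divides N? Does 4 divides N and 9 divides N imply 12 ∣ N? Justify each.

[⇒] This fails: take N = 12. Certainly 12 ∣ 12, but 9 ∤ 12.

[⇐] Suppose 4 ∣ N and 9 ∣ N. Any common multiple of 4 and 9 is a multiple of their lcm; here gcd(4, 9) = 1, so lcm(4, 9) = 4·9 = 36, so 36 ∣ N. Since 12 ∣ 36, it follows that 12 ∣ N.

(⇒) fails; (⇐) holds.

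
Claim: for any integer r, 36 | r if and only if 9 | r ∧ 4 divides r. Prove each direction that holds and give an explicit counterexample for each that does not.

Both directions hold.

(⟹) If 36 ∣ r, write r = 36q. Since 36 = 4·9, r = 9·(4q), so 9 ∣ r; and since 36 = 9·4, r = 4·(9q), so 4 ∣ r.

(⟸) Suppose 9 ∣ r and 4 ∣ r. Any common multiple of 9 and 4 is a multiple of their lcm; here gcd(9, 4) = 1, so lcm(9, 4) = 9·4 = 36, so 36 ∣ r.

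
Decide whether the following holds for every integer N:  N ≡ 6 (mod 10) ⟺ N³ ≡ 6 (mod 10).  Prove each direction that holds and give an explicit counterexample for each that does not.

Equivalent; both directions hold.

(⟹) Suppose N ≡ 6 (mod 10). Write N = 10j + 6. Then (10j + 6)³ = 1000j³ + 1800j² + 1080j + 216 = 10(100j³ + 180j² + 108j + 21) + 6, so N³ ≡ 6 (mod 10).

(⟸) Conversely, suppose N³ ≡ 6 (mod 10). The only residue r in {0, …, 9} with r³ ≡ 6 (mod 10) is r = 6, so N ≡ 6 (mod 10).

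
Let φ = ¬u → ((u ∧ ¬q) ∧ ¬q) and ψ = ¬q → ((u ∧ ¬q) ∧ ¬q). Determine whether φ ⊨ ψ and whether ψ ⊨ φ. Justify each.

Only the forward implication holds.

(⇐) This fails. Under q = T, u = F, the left side is false but the right side is true.

(⇒) Assume the antecedent. If q is true, ¬q → ((u ∧ ¬q) ∧ ¬q) reduces to true regardless of the other variables. If q is false, the antecedent forces (q = F, u = T), and ¬q → ((u ∧ ¬q) ∧ ¬q) holds there. Either way ¬q → ((u ∧ ¬q) ∧ ¬q) holds.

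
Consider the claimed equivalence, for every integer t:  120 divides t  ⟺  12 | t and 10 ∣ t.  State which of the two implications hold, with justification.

(←) This fails: take t = 60. Both 12 ∣ 60 and 10 ∣ 60, yet 60 is not a multiple of 120 (since 60 = 0·120 + 60), so 120 ∤ 60.

(→) If 120 ∣ t, write t = 120q. Since 120 = 10·12, t = 12·(10q), so 12 ∣ t; and since 120 = 12·10, t = 10·(12q), so 10 ∣ t.

Not equivalent: only (⇒) holds.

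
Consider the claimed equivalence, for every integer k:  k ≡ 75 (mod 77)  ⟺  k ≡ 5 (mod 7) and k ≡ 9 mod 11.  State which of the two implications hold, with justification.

Equivalent; both directions hold.

(→) Suppose k ≡ 75 (mod 77); write k = 77j + 75. Since 7 ∣ 77, reducing mod 7 gives k ≡ 75 ≡ 5 (mod 7); since 11 ∣ 77, reducing mod 11 gives k ≡ 75 ≡ 9 (mod 11).

(←) Conversely, if k ≡ 5 (mod 7) and k ≡ 9 (mod 11), then by the Chinese remainder theorem k ≡ 75 (mod 77). This is exactly k ≡ 75 (mod 77).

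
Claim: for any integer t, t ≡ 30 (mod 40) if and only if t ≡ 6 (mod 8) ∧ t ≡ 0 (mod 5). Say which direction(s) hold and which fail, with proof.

(⇒) Suppose t ≡ 30 (mod 40); write t = 40j + 30. Since 8 ∣ 40, reducing mod 8 gives t ≡ 30 ≡ 6 (mod 8); since 5 ∣ 40, reducing mod 5 gives t ≡ 30 ≡ 0 (mod 5).

(⇐) Conversely, if t ≡ 6 (mod 8) and t ≡ 0 (mod 5), then by the Chinese remainder theorem t ≡ 30 (mod 40). This is exactly t ≡ 30 (mod 40).

Both implications hold.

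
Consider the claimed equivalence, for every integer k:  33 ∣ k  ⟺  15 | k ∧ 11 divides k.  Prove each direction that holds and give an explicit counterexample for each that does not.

(⟹) This fails: take k = 33. Certainly 33 ∣ 33, but 15 ∤ 33.

(⟸) Suppose 15 ∣ k and 11 ∣ k. Any common multiple of 15 and 11 is a multiple of their lcm; here gcd(15, 11) = 1, so lcm(15, 11) = 15·11 = 165, so 165 ∣ k. Since 33 ∣ 165, it follows that 33 ∣ k.

Only the converse holds.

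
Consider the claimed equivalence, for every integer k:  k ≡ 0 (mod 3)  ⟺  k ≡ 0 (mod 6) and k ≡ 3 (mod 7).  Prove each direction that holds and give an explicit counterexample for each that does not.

Only the reverse direction holds.

(⟹) This fails: k = 0 gives 0 ≡ 0 (mod 3) but 0 ≡ 0 (mod 7), so the conjunction on the right does not hold.

(⟸) Conversely, if k ≡ 0 (mod 6) and k ≡ 3 (mod 7), then by the Chinese remainder theorem k ≡ 24 (mod 42). Since 24 ≡ 0 (mod 3) and 3 ∣ 42, we get k ≡ 0 (mod 3).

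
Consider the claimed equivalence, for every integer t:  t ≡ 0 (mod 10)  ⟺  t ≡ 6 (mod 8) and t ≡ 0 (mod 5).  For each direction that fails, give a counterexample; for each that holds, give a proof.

(⇒) fails; (⇐) holds.

(←) If t ≡ 6 (mod 8) and t ≡ 0 (mod 5), then by the Chinese remainder theorem t ≡ 30 (mod 40). Since 30 ≡ 0 (mod 10) and 10 ∣ 40, we get t ≡ 0 (mod 10).

(→) This fails: t = 0 gives 0 ≡ 0 (mod 10) but 0 ≡ 0 (mod 8), so the conjunction on the right does not hold.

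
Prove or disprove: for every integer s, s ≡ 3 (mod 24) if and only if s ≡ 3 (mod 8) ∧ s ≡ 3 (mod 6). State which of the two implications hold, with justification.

(⇒) Suppose s ≡ 3 (mod 24); write s = 24j + 3. Since 8 ∣ 24, reducing mod 8 gives s ≡ 3 (mod 8); since 6 ∣ 24, reducing mod 6 gives s ≡ 3 (mod 6).

(⇐) Conversely, if s ≡ 3 (mod 8) and s ≡ 3 (mod 6), then by the Chinese remainder theorem s ≡ 3 (mod 24). This is exactly s ≡ 3 (mod 24).

Both implications hold.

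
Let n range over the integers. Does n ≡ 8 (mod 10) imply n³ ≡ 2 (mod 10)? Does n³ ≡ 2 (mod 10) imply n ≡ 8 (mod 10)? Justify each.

Both directions hold.

Forward direction. Suppose n ≡ 8 (mod 10). Write n = 10j + 8. Then (10j + 8)³ = 1000j³ + 2400j² + 1920j + 512 = 10(100j³ + 240j² + 192j + 51) + 2, so n³ ≡ 2 (mod 10).

Converse. Suppose n³ ≡ 2 (mod 10). The only residue r in {0, …, 9} with r³ ≡ 2 (mod 10) is r = 8, so n ≡ 8 (mod 10).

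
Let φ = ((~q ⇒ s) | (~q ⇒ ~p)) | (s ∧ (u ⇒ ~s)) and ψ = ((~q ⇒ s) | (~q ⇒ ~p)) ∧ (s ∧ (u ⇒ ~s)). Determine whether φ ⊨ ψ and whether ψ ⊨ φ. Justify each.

Only the converse holds.

Forward direction. This fails. Under p = F, q = F, s = F, u = F, the left side is true but the right side is false.

Converse. Assume the antecedent. If p is true, the antecedent forces (p = T, q = F, s = T, u = F) or (p = T, q = T, s = T, u = F), and the consequent holds there. If p is false, the consequent reduces to true regardless of the other variables. Either way the consequent holds.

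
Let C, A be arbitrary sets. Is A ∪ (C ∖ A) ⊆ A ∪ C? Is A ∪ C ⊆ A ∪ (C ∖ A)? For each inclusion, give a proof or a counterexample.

(⟹) Let x ∈ A ∪ (C ∖ A). Then either x ∈ C and x ∉ A; or x ∈ A and x ∉ C; or x ∈ C ∩ A. In each case x ∈ A ∪ C, so A ∪ (C ∖ A) ⊆ A ∪ C.

(⟸) Let x ∈ A ∪ C. Then either x ∈ C and x ∉ A; or x ∈ A and x ∉ C; or x ∈ C ∩ A. In each case x ∈ A ∪ (C ∖ A), so A ∪ C ⊆ A ∪ (C ∖ A).

The two sets are equal.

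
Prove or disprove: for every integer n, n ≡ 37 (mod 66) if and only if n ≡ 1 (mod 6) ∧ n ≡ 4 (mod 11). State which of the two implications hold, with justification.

(→) Suppose n ≡ 37 (mod 66); write n = 66j + 37. Since 6 ∣ 66, reducing mod 6 gives n ≡ 37 ≡ 1 (mod 6); since 11 ∣ 66, reducing mod 11 gives n ≡ 37 ≡ 4 (mod 11).

(←) Conversely, if n ≡ 1 (mod 6) and n ≡ 4 (mod 11), then by the Chinese remainder theorem n ≡ 37 (mod 66). This is exactly n ≡ 37 (mod 66).

Both directions hold.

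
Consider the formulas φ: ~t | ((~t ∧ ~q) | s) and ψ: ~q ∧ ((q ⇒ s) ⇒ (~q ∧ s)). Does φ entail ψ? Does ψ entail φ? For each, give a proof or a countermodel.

(⟹) This fails. Under s = F, t = F, q = F, the left side is true but the right side is false.

(⟸) Assume the antecedent. If s is true, ~t | ((~t ∧ ~q) | s) reduces to true regardless of the other variables. If s is false, the antecedent cannot hold. Either way ~t | ((~t ∧ ~q) | s) holds.

Only the converse holds.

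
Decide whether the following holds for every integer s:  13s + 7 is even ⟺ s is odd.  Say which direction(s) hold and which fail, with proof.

[⇒] Suppose 13s + 7 is even. Since 13 is odd, 13s and s have the same parity, so 13s + 7 ≡ s + 7 (mod 2). As 7 is odd, 13s + 7 is even exactly when s is odd. Thus s is odd.

[⇐] Conversely, suppose s is odd; write s = 2j + 1. Then 13s + 7 = 13·(2j + 1) + 7 = 2·13j + 20, which is even.

The biconditional holds.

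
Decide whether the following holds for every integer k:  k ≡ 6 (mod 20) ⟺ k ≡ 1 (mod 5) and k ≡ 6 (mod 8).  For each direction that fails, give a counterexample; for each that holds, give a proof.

(⇒) This fails: k = 26 gives 26 ≡ 6 (mod 20) but 26 ≡ 2 (mod 8), so the conjunction on the right does not hold.

(⇐) Conversely, if k ≡ 1 (mod 5) and k ≡ 6 (mod 8), then by the Chinese remainder theorem k ≡ 6 (mod 40). Since 6 ≡ 6 (mod 20) and 20 ∣ 40, we get k ≡ 6 (mod 20).

Only the converse holds.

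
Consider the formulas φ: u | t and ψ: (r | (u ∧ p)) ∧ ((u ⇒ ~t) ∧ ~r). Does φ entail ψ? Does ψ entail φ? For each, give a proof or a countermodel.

The forward direction fails; the converse holds.

Converse. Assume the antecedent. If u is true, u | t reduces to true regardless of the other variables. If u is false, the antecedent cannot hold. Either way u | t holds.

Forward direction. This fails. Under u = T, r = F, p = F, t = F, the left side is true but the right side is false.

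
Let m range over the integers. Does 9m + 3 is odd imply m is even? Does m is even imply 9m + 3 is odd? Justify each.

Equivalent; both directions hold.

[⇐] Suppose m is even; write m = 2j. Then 9m + 3 = 9·(2j) + 3 = 2·9j + 3, which is odd.

[⇒] Suppose 9m + 3 is odd. Since 9 is odd, 9m and m have the same parity, so 9m + 3 ≡ m + 3 (mod 2). As 3 is odd, 9m + 3 is odd exactly when m is even. Thus m is even.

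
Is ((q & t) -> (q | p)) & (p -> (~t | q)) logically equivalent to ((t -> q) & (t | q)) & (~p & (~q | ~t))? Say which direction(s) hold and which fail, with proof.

The forward direction fails; the converse holds.

(⇒) This fails. Under t = F, q = F, p = F, the left side is true but the right side is false.

(⇐) Assume the antecedent. If t is true, the antecedent cannot hold. If t is false, the consequent reduces to true regardless of the other variables. Either way the consequent holds.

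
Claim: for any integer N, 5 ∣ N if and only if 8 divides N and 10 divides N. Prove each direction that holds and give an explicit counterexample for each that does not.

Not equivalent: only (⇐) holds.

Forward direction. This fails: take N = 5. Certainly 5 ∣ 5, but 8 ∤ 5.

Converse. Suppose 8 ∣ N and 10 ∣ N. Any common multiple of 8 and 10 is a multiple of their lcm; here lcm(8, 10) = 8·10/gcd(8, 10) = 80/2 = 40, so 40 ∣ N. Since 5 ∣ 40, it follows that 5 ∣ N.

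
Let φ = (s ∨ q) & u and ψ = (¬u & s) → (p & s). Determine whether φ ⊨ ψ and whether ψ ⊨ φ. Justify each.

(→) Assume the antecedent. If u is true, (¬u & s) → (p & s) reduces to true regardless of the other variables. If u is false, the antecedent cannot hold. Either way (¬u & s) → (p & s) holds.

(←) This fails. Under u = F, s = F, p = F, q = F, the left side is false but the right side is true.

(⇒) holds; (⇐) fails.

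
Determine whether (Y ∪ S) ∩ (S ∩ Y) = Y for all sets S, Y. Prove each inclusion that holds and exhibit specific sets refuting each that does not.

(⊆) holds; (⊇) fails.

Forward inclusion. Let x ∈ (Y ∪ S) ∩ (S ∩ Y). Then x ∈ S ∩ Y, from which x ∈ Y.

Reverse inclusion. This inclusion fails. Take S = ∅, Y = {1}; then 1 ∈ Y but 1 ∉ (Y ∪ S) ∩ (S ∩ Y).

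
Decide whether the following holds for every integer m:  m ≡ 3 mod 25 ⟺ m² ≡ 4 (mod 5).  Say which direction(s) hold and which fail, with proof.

Not equivalent: only (⇒) holds.

(⇒) Suppose m ≡ 3 (mod 25). Then m² ≡ 3² = 9 (mod 25), and since 5 ∣ 25, also m² ≡ 4 (mod 5).

(⇐) This fails: take m = 2. Then 2² = 4 ≡ 4 (mod 5), yet 2 ≡ 2 (mod 25), not 3.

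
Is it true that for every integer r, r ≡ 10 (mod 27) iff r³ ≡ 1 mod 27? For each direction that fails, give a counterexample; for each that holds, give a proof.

Not equivalent: only (⇒) holds.

(←) This fails: take r = 1. Then 1³ = 1 ≡ 1 (mod 27), yet 1 ≡ 1 (mod 27), not 10.

(→) Suppose r ≡ 10 (mod 27). Write r = 27j + 10. Then (27j + 10)³ = 19683j³ + 21870j² + 8100j + 1000 = 27(729j³ + 810j² + 300j + 37) + 1, so r³ ≡ 1 (mod 27).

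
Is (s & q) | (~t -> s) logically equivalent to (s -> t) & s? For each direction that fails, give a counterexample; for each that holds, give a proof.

Only the reverse direction holds.

[⇒] This fails. Under q = F, s = T, t = F, the left side is true but the right side is false.

[⇐] Assume the antecedent. If q is true, the antecedent forces (q = T, s = T, t = T), and (s & q) | (~t -> s) holds there. If q is false, the antecedent forces (q = F, s = T, t = T), and (s & q) | (~t -> s) holds there. Either way (s & q) | (~t -> s) holds.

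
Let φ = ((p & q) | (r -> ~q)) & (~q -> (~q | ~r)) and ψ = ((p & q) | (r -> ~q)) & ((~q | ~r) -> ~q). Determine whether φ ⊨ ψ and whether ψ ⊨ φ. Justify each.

(⇒) fails; (⇐) holds.

(⇐) Assume the antecedent. If q is true, the antecedent forces (q = T, r = T, p = T), and the consequent holds there. If q is false, the consequent reduces to true regardless of the other variables. Either way the consequent holds.

(⇒) This fails. Under q = T, r = F, p = F, the left side is true but the right side is false.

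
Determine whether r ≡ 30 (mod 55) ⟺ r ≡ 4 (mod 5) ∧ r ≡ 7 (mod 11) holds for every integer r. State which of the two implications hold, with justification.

[⇒] This fails: r = 30 gives 30 ≡ 30 (mod 55) but 30 ≡ 0 (mod 5), so the conjunction on the right does not hold.

[⇐] This fails: r = 29 satisfies both congruences on the right (29 ≡ 4 mod 5 and 29 ≡ 7 mod 11) yet 29 ≡ 29 (mod 55), not 30.

Both directions fail.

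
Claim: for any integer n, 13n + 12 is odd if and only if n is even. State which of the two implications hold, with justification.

(⟹) This fails: n = 5 gives 13n + 12 = 77, which is odd, but 5 is odd, not even.

(⟸) This also fails: n = 4 is even, but 13n + 12 = 64 is even, not odd.

Neither direction holds.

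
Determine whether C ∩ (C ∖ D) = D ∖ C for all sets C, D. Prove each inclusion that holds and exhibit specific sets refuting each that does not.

(⊆) fails and (⊇) fails.

(⊆) This inclusion fails. Take C = {1}, D = ∅; then 1 ∈ C ∩ (C ∖ D) but 1 ∉ D ∖ C.

(⊇) This inclusion fails. Take C = ∅, D = {1}; then 1 ∈ D ∖ C but 1 ∉ C ∩ (C ∖ D).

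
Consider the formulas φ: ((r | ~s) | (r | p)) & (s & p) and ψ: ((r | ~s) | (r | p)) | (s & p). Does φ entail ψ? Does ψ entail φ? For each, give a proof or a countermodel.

(⇒) Assume the antecedent. If p is true, ((r | ~s) | (r | p)) | (s & p) reduces to true regardless of the other variables. If p is false, the antecedent cannot hold. Either way ((r | ~s) | (r | p)) | (s & p) holds.

(⇐) This fails. Under p = F, r = F, s = F, the left side is false but the right side is true.

The forward direction holds; the converse fails.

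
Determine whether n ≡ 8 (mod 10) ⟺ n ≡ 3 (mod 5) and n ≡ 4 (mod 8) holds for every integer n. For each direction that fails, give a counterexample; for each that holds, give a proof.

The forward direction fails; the converse holds.

(⇒) This fails: n = 8 gives 8 ≡ 8 (mod 10) but 8 ≡ 0 (mod 8), so the conjunction on the right does not hold.

(⇐) Conversely, if n ≡ 3 (mod 5) and n ≡ 4 (mod 8), then by the Chinese remainder theorem n ≡ 28 (mod 40). Since 28 ≡ 8 (mod 10) and 10 ∣ 40, we get n ≡ 8 (mod 10).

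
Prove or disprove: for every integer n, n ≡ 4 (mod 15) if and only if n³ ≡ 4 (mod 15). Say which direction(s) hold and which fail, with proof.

(⇒) Suppose n ≡ 4 (mod 15). Write n = 15j + 4. Then (15j + 4)³ = 3375j³ + 2700j² + 720j + 64 = 15(225j³ + 180j² + 48j + 4) + 4, so n³ ≡ 4 (mod 15).

(⇐) Conversely, suppose n³ ≡ 4 (mod 15). The only residue r in {0, …, 14} with r³ ≡ 4 (mod 15) is r = 4, so n ≡ 4 (mod 15).

Equivalent; both directions hold.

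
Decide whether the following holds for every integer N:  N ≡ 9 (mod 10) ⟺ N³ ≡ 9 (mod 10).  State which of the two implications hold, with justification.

(→) Suppose N ≡ 9 (mod 10). Write N = 10j + 9. Then (10j + 9)³ = 1000j³ + 2700j² + 2430j + 729 = 10(100j³ + 270j² + 243j + 72) + 9, so N³ ≡ 9 (mod 10).

(←) For the converse, argue contrapositively. If N ≢ 9 (mod 10), then N is congruent to one of 0, 1, 2, 3, 4, 5, 6, 7, 8 modulo 10, and these give N³ ≡ 0, 1, 8, 7, 4, 5, 6, 3, 2 respectively — never 9.

The biconditional holds.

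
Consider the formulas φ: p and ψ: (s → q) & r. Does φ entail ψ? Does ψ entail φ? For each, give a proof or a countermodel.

Both directions fail.

(→) This fails. Under r = F, s = F, p = T, q = F, the left side is true but the right side is false.

(←) This fails. Under r = T, s = F, p = F, q = F, the left side is false but the right side is true.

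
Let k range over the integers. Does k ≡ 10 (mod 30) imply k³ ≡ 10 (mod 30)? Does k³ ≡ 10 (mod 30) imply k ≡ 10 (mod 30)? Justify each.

The biconditional holds.

[⇐] Suppose k³ ≡ 10 (mod 30). The only residue r in {0, …, 29} with r³ ≡ 10 (mod 30) is r = 10, so k ≡ 10 (mod 30).

[⇒] Suppose k ≡ 10 (mod 30). Write k = 30j + 10. Then (30j + 10)³ = 27000j³ + 27000j² + 9000j + 1000 = 30(900j³ + 900j² + 300j + 33) + 10, so k³ ≡ 10 (mod 30).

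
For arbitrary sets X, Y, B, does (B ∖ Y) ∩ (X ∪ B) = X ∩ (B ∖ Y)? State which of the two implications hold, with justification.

The sets are not equal: only the reverse inclusion holds.

(⟹) This inclusion fails. Take X = ∅, Y = ∅, B = {1}; then 1 ∈ (B ∖ Y) ∩ (X ∪ B) but 1 ∉ X ∩ (B ∖ Y).

(⟸) Let x ∈ X ∩ (B ∖ Y). Then x ∈ X ∩ B and x ∉ Y, from which x ∈ (B ∖ Y) ∩ (X ∪ B).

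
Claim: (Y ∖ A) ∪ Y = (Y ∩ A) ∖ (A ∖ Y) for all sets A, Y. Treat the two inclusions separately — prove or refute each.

(⊆) This inclusion fails. Take A = ∅, Y = {1}; then 1 ∈ (Y ∖ A) ∪ Y but 1 ∉ (Y ∩ A) ∖ (A ∖ Y).

(⊇) Let x ∈ (Y ∩ A) ∖ (A ∖ Y). Then x ∈ A ∩ Y, from which x ∈ (Y ∖ A) ∪ Y.

The sets are not equal: only the reverse inclusion holds.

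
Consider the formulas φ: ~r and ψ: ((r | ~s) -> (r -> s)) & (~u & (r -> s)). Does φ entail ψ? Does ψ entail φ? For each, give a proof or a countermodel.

(⟹) This fails. Under u = T, r = F, s = F, the left side is true but the right side is false.

(⟸) This fails. Under u = F, r = T, s = T, the left side is false but the right side is true.

Both directions fail.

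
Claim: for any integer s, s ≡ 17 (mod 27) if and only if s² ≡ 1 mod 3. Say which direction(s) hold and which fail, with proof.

Not equivalent: only (⇒) holds.

Forward direction. Suppose s ≡ 17 (mod 27). Then s² ≡ 17² = 289 (mod 27), and since 3 ∣ 27, also s² ≡ 1 (mod 3).

Converse. This fails: take s = 1. Then 1² = 1 ≡ 1 (mod 3), yet 1 ≡ 1 (mod 27), not 17.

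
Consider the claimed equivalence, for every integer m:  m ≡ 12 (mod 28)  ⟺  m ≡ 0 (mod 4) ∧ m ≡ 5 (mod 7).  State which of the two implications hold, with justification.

[⇒] Suppose m ≡ 12 (mod 28); write m = 28j + 12. Since 4 ∣ 28, reducing mod 4 gives m ≡ 12 ≡ 0 (mod 4); since 7 ∣ 28, reducing mod 7 gives m ≡ 12 ≡ 5 (mod 7).

[⇐] Conversely, if m ≡ 0 (mod 4) and m ≡ 5 (mod 7), then by the Chinese remainder theorem m ≡ 12 (mod 28). This is exactly m ≡ 12 (mod 28).

The biconditional holds.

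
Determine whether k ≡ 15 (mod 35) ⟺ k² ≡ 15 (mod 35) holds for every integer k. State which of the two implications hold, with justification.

Only the forward direction holds.

Converse. This fails: take k = 20. Then 20² = 400 ≡ 15 (mod 35), yet 20 ≡ 20 (mod 35), not 15.

Forward direction. Suppose k ≡ 15 (mod 35). Write k = 35j + 15. Then (35j + 15)² = 1225j² + 1050j + 225 = 35(35j² + 30j + 6) + 15, so k² ≡ 15 (mod 35).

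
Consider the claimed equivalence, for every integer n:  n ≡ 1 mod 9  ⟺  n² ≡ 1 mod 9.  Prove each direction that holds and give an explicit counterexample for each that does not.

Only the forward implication holds.

(→) Suppose n ≡ 1 mod 9. Write n = 9j + 1. Then (9j + 1)² = 81j² + 18j + 1 = 9(9j² + 2j) + 1, so n² ≡ 1 (mod 9).

(←) This fails: take n = 8. Then 8² = 64 ≡ 1 (mod 9), yet 8 ≡ 8 (mod 9), not 1.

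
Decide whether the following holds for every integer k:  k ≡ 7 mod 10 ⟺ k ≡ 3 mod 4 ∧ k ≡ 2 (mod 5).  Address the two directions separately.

Only the reverse direction holds.

Forward direction. This fails: k = 17 gives 17 ≡ 7 (mod 10) but 17 ≡ 1 (mod 4), so the conjunction on the right does not hold.

Converse. If k ≡ 3 (mod 4) and k ≡ 2 (mod 5), then by the Chinese remainder theorem k ≡ 7 (mod 20). Since 7 ≡ 7 (mod 10) and 10 ∣ 20, we get k ≡ 7 (mod 10).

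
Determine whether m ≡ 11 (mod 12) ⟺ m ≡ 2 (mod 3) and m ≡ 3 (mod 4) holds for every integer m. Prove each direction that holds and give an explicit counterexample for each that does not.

[⇐] If m ≡ 2 (mod 3) and m ≡ 3 (mod 4), then by the Chinese remainder theorem m ≡ 11 (mod 12). This is exactly m ≡ 11 (mod 12).

[⇒] Suppose m ≡ 11 (mod 12); write m = 12j + 11. Since 3 ∣ 12, reducing mod 3 gives m ≡ 11 ≡ 2 (mod 3); since 4 ∣ 12, reducing mod 4 gives m ≡ 11 ≡ 3 (mod 4).

The biconditional holds.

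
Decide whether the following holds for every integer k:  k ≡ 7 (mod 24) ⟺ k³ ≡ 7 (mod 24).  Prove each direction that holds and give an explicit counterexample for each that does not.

(←) Suppose k³ ≡ 7 (mod 24). The only residue r in {0, …, 23} with r³ ≡ 7 (mod 24) is r = 7, so k ≡ 7 (mod 24).

(→) Suppose k ≡ 7 (mod 24). Write k = 24j + 7. Then (24j + 7)³ = 13824j³ + 12096j² + 3528j + 343 = 24(576j³ + 504j² + 147j + 14) + 7, so k³ ≡ 7 (mod 24).

Both directions hold.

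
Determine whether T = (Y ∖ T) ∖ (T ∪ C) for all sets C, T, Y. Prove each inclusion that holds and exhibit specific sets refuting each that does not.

(⊆) This inclusion fails. Take C = ∅, T = {1}, Y = ∅; then 1 ∈ T but 1 ∉ (Y ∖ T) ∖ (T ∪ C).

(⊇) This inclusion fails. Take C = ∅, T = ∅, Y = {1}; then 1 ∈ (Y ∖ T) ∖ (T ∪ C) but 1 ∉ T.

(⊆) fails and (⊇) fails.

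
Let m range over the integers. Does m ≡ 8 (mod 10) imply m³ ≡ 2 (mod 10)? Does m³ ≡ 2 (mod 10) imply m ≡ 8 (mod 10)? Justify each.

(⇐) Suppose m³ ≡ 2 (mod 10). The only residue r in {0, …, 9} with r³ ≡ 2 (mod 10) is r = 8, so m ≡ 8 (mod 10).

(⇒) Suppose m ≡ 8 (mod 10). Write m = 10j + 8. Then (10j + 8)³ = 1000j³ + 2400j² + 1920j + 512 = 10(100j³ + 240j² + 192j + 51) + 2, so m³ ≡ 2 (mod 10).

Both directions hold.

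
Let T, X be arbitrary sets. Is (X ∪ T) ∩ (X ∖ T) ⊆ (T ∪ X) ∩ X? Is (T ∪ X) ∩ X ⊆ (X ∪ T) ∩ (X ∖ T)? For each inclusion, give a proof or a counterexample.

Forward inclusion. Let x ∈ (X ∪ T) ∩ (X ∖ T). Then x ∈ X and x ∉ T, from which x ∈ (T ∪ X) ∩ X.

Reverse inclusion. This inclusion fails. Take T = {1}, X = {1}; then 1 ∈ (T ∪ X) ∩ X but 1 ∉ (X ∪ T) ∩ (X ∖ T).

Only the forward inclusion holds.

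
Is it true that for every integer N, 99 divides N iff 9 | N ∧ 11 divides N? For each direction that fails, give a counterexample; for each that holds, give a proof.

(→) If 99 ∣ N, write N = 99q. Since 99 = 11·9, N = 9·(11q), so 9 ∣ N; and since 99 = 9·11, N = 11·(9q), so 11 ∣ N.

(←) Suppose 9 ∣ N and 11 ∣ N. Any common multiple of 9 and 11 is a multiple of their lcm; here gcd(9, 11) = 1, so lcm(9, 11) = 9·11 = 99, so 99 ∣ N.

Both directions hold; the statement is true.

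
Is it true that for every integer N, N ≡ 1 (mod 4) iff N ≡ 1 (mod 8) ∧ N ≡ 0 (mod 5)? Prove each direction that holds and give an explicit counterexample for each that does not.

(⇒) This fails: N = 1 gives 1 ≡ 1 (mod 4) but 1 ≡ 1 (mod 5), so the conjunction on the right does not hold.

(⇐) Conversely, if N ≡ 1 (mod 8) and N ≡ 0 (mod 5), then by the Chinese remainder theorem N ≡ 25 (mod 40). Since 25 ≡ 1 (mod 4) and 4 ∣ 40, we get N ≡ 1 (mod 4).

Only the converse holds.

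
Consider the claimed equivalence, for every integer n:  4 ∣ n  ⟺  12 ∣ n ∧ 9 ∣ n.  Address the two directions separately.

(⇒) fails; (⇐) holds.

(⟸) Suppose 12 ∣ n and 9 ∣ n. Any common multiple of 12 and 9 is a multiple of their lcm; here lcm(12, 9) = 12·9/gcd(12, 9) = 108/3 = 36, so 36 ∣ n. Since 4 ∣ 36, it follows that 4 ∣ n.

(⟹) This fails: take n = 4. Certainly 4 ∣ 4, but 12 ∤ 4.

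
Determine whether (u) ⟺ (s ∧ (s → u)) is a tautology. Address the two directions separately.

(⇒) This fails. Under s = F, u = T, the left side is true but the right side is false.

(⇐) Assume the antecedent. If s is true, the antecedent forces (s = T, u = T), and u holds there. If s is false, the antecedent cannot hold. Either way u holds.

Only the converse holds.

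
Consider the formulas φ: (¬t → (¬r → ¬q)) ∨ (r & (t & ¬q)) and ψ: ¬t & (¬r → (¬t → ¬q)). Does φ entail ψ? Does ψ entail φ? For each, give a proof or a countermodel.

The forward direction fails; the converse holds.

(→) This fails. Under r = F, t = T, q = F, the left side is true but the right side is false.

(←) Assume the antecedent. If r is true, the consequent reduces to true regardless of the other variables. If r is false, the antecedent forces (r = F, t = F, q = F), and the consequent holds there. Either way the consequent holds.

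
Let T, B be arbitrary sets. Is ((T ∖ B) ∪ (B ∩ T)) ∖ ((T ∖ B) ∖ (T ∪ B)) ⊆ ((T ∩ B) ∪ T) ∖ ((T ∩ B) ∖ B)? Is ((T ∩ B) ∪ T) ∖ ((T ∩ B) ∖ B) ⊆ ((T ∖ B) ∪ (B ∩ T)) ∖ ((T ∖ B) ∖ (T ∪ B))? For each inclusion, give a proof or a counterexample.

Both inclusions hold; the sets are equal.

(⟹) Let x ∈ ((T ∖ B) ∪ (B ∩ T)) ∖ ((T ∖ B) ∖ (T ∪ B)). Then either x ∈ T and x ∉ B; or x ∈ T ∩ B. In each case x ∈ ((T ∩ B) ∪ T) ∖ ((T ∩ B) ∖ B), so ((T ∖ B) ∪ (B ∩ T)) ∖ ((T ∖ B) ∖ (T ∪ B)) ⊆ ((T ∩ B) ∪ T) ∖ ((T ∩ B) ∖ B).

(⟸) Let x ∈ ((T ∩ B) ∪ T) ∖ ((T ∩ B) ∖ B). Then either x ∈ T and x ∉ B; or x ∈ T ∩ B. In each case x ∈ ((T ∖ B) ∪ (B ∩ T)) ∖ ((T ∖ B) ∖ (T ∪ B)), so ((T ∩ B) ∪ T) ∖ ((T ∩ B) ∖ B) ⊆ ((T ∖ B) ∪ (B ∩ T)) ∖ ((T ∖ B) ∖ (T ∪ B)).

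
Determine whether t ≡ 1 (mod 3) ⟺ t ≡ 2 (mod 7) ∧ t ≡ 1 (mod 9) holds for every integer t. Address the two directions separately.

(←) If t ≡ 2 (mod 7) and t ≡ 1 (mod 9), then by the Chinese remainder theorem t ≡ 37 (mod 63). Since 37 ≡ 1 (mod 3) and 3 ∣ 63, we get t ≡ 1 (mod 3).

(→) This fails: t = 1 gives 1 ≡ 1 (mod 3) but 1 ≡ 1 (mod 7), so the conjunction on the right does not hold.

Only the reverse direction holds.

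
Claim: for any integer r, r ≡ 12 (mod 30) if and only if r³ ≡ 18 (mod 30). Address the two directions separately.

Equivalent; both directions hold.

Forward direction. Suppose r ≡ 12 (mod 30). Write r = 30j + 12. Then (30j + 12)³ = 27000j³ + 32400j² + 12960j + 1728 = 30(900j³ + 1080j² + 432j + 57) + 18, so r³ ≡ 18 (mod 30).

Converse. Suppose r³ ≡ 18 (mod 30). The only residue r in {0, …, 29} with r³ ≡ 18 (mod 30) is r = 12, so r ≡ 12 (mod 30).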